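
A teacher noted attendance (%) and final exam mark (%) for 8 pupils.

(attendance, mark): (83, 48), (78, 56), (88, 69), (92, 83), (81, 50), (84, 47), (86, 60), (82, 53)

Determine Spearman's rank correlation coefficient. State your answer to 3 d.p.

0.548

Rank attendance: 4, 1, 7, 8, 2, 5, 6, 3
Rank mark: 2, 5, 7, 8, 3, 1, 6, 4
d = rank(attendance) − rank(mark): 2, -4, 0, 0, -1, 4, 0, -1; Σd² = 38
ρ = 1 − 6Σd² / [n(n²−1)] = 1 − 6×38 / (8×63) = 1 − 228/504 ≈ 0.548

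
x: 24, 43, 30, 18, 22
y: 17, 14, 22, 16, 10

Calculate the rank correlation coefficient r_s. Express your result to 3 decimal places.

0.200

Rank x: 3, 5, 4, 1, 2
Rank y: 4, 2, 5, 3, 1
d = rank(x) − rank(y): -1, 3, -1, -2, 1; Σd² = 16
ρ = 1 − 6Σd² / [n(n²−1)] = 1 − 6×16 / (5×24) = 1 − 96/120 ≈ 0.200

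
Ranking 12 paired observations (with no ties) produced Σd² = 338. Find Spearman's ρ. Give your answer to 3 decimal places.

-0.182

ρ = 1 − 6Σd² / [n(n²−1)] = 1 − 6×338 / (12×143)
  = 1 − 2028/1716 = 1 − 1.1818 ≈ -0.182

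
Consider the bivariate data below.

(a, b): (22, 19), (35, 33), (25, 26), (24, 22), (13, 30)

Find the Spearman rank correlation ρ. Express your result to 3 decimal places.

0.400

Rank a: 2, 5, 4, 3, 1
Rank b: 1, 5, 3, 2, 4
d = rank(a) − rank(b): 1, 0, 1, 1, -3; Σd² = 12
ρ = 1 − 6Σd² / [n(n²−1)] = 1 − 6×12 / (5×24) = 1 − 72/120 ≈ 0.400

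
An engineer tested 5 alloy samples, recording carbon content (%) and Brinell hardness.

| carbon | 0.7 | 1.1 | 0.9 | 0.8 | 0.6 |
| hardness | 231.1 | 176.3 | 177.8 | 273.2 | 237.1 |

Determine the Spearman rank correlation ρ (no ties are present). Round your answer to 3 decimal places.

Rank carbon: 2, 5, 4, 3, 1
Rank hardness: 3, 1, 2, 5, 4
d = rank(carbon) − rank(hardness): -1, 4, 2, -2, -3; Σd² = 34
ρ = 1 − 6Σd² / [n(n²−1)] = 1 − 6×34 / (5×24) = 1 − 204/120 ≈ -0.700

-0.700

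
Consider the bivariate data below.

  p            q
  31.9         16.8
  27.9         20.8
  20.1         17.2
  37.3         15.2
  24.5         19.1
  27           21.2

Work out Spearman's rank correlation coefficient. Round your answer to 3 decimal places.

Rank p: 5, 4, 1, 6, 2, 3
Rank q: 2, 5, 3, 1, 4, 6
d = rank(p) − rank(q): 3, -1, -2, 5, -2, -3; Σd² = 52
ρ = 1 − 6Σd² / [n(n²−1)] = 1 − 6×52 / (6×35) = 1 − 312/210 ≈ -0.486

-0.486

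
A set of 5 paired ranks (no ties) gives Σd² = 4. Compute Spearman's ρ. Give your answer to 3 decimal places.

ρ = 1 − 6Σd² / [n(n²−1)] = 1 − 6×4 / (5×24)
  = 1 − 24/120 = 1 − 0.2000 ≈ 0.800

0.800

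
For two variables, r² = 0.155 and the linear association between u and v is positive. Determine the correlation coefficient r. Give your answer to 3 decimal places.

0.394

|r| = √0.155 = 0.394
The association is positive, so r = 0.394.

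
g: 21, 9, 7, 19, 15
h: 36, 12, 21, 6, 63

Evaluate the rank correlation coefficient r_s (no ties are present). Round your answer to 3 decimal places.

0.100

Rank g: 5, 2, 1, 4, 3
Rank h: 4, 2, 3, 1, 5
d = rank(g) − rank(h): 1, 0, -2, 3, -2; Σd² = 18
ρ = 1 − 6Σd² / [n(n²−1)] = 1 − 6×18 / (5×24) = 1 − 108/120 ≈ 0.100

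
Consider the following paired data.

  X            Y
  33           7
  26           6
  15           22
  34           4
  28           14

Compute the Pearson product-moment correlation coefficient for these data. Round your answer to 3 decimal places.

-0.874

n = 5, ΣX = 136, ΣY = 53, ΣX² = 3930, ΣY² = 781, ΣXY = 1245
nΣXY − ΣXΣY = 6225 − 7208 = -983
nΣX² − (ΣX)² = 19650 − 18496 = 1154; nΣY² − (ΣY)² = 3905 − 2809 = 1096
r = -983 / √(1154 × 1096) = -983 / 1124.6262 ≈ -0.874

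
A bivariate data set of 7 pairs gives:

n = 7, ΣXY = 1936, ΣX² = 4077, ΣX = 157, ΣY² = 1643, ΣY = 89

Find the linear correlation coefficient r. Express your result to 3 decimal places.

-0.113

r = (nΣXY − ΣXΣY) / √[(nΣX² − (ΣX)²)(nΣY² − (ΣY)²)]
Numerator: 7×1936 − 157×89 = -421
Denominator: √[(28539 − 24649)(11501 − 7921)] = √[3890 × 3580] = 3731.7824
r = -421 / 3731.7824 ≈ -0.113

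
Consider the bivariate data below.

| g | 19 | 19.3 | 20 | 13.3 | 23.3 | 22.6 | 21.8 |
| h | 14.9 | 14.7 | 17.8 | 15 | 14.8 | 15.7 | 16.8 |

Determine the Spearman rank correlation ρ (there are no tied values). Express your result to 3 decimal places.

Rank g: 2, 3, 4, 1, 7, 6, 5
Rank h: 3, 1, 7, 4, 2, 5, 6
d = rank(g) − rank(h): -1, 2, -3, -3, 5, 1, -1; Σd² = 50
ρ = 1 − 6Σd² / [n(n²−1)] = 1 − 6×50 / (7×48) = 1 − 300/336 ≈ 0.107

0.107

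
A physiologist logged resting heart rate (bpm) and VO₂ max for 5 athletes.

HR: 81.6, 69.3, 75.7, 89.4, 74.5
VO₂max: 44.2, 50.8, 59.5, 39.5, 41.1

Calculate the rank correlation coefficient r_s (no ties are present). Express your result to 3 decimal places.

-0.500

Rank HR: 4, 1, 3, 5, 2
Rank VO₂max: 3, 4, 5, 1, 2
d = rank(HR) − rank(VO₂max): 1, -3, -2, 4, 0; Σd² = 30
ρ = 1 − 6Σd² / [n(n²−1)] = 1 − 6×30 / (5×24) = 1 − 180/120 ≈ -0.500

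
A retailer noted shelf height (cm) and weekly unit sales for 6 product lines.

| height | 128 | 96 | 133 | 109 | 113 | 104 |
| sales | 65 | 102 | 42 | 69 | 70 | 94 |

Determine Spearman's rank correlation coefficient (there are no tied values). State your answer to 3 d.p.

-0.943

Rank height: 5, 1, 6, 3, 4, 2
Rank sales: 2, 6, 1, 3, 4, 5
d = rank(height) − rank(sales): 3, -5, 5, 0, 0, -3; Σd² = 68
ρ = 1 − 6Σd² / [n(n²−1)] = 1 − 6×68 / (6×35) = 1 − 408/210 ≈ -0.943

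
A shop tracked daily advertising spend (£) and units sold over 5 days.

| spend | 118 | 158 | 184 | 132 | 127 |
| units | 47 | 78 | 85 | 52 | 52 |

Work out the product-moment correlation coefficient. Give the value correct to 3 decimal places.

n = 5, Σx = 719, Σy = 314, Σx² = 106297, Σy² = 20926, Σxy = 46978
nΣxy − ΣxΣy = 234890 − 225766 = 9124
nΣx² − (Σx)² = 531485 − 516961 = 14524; nΣy² − (Σy)² = 104630 − 98596 = 6034
r = 9124 / √(14524 × 6034) = 9124 / 9361.5071 ≈ 0.975

0.975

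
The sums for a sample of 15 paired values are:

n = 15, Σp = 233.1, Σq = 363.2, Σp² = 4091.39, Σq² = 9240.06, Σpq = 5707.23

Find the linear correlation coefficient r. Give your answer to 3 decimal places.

0.138

r = (nΣpq − ΣpΣq) / √[(nΣp² − (Σp)²)(nΣq² − (Σq)²)]
Numerator: 15×5707.23 − 233.1×363.2 = 946.53
Denominator: √[(61370.85 − 54335.61)(138600.9 − 131914.24)] = √[7035.24 × 6686.66] = 6858.7359
r = 946.53 / 6858.7359 ≈ 0.138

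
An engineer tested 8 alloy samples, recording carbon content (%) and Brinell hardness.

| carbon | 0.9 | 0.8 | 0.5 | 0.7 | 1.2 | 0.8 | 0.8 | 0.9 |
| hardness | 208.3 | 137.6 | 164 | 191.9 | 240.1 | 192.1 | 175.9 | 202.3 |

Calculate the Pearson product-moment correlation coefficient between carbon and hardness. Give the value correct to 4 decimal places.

n = 8, Σx = 6.6, Σy = 1512.2, Σx² = 5.72, Σy² = 292460.78, Σxy = 1278.47
nΣxy − ΣxΣy = 10227.76 − 9980.52 = 247.24
nΣx² − (Σx)² = 45.76 − 43.56 = 2.2; nΣy² − (Σy)² = 2339686.24 − 2286748.84 = 52937.4
r = 247.24 / √(2.2 × 52937.4) = 247.24 / 341.2657 ≈ 0.7245

0.7245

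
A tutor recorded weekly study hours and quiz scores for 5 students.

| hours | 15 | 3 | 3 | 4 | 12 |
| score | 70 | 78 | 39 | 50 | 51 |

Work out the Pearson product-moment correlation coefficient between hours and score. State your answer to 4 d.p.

n = 5, Σx = 37, Σy = 288, Σx² = 403, Σy² = 17606, Σxy = 2213
nΣxy − ΣxΣy = 11065 − 10656 = 409
nΣx² − (Σx)² = 2015 − 1369 = 646; nΣy² − (Σy)² = 88030 − 82944 = 5086
r = 409 / √(646 × 5086) = 409 / 1812.6103 ≈ 0.2256

0.2256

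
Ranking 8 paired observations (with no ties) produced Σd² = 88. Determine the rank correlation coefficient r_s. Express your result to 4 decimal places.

-0.0476

ρ = 1 − 6Σd² / [n(n²−1)] = 1 − 6×88 / (8×63)
  = 1 − 528/504 = 1 − 1.04762 ≈ -0.0476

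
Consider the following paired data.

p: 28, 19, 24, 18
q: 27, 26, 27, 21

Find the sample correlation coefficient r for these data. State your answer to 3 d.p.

0.718

n = 4, Σp = 89, Σq = 101, Σp² = 2045, Σq² = 2575, Σpq = 2276
nΣpq − ΣpΣq = 9104 − 8989 = 115
nΣp² − (Σp)² = 8180 − 7921 = 259; nΣq² − (Σq)² = 10300 − 10201 = 99
r = 115 / √(259 × 99) = 115 / 160.1281 ≈ 0.718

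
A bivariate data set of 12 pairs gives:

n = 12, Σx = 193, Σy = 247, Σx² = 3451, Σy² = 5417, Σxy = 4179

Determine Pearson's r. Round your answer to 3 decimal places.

0.607

r = (nΣxy − ΣxΣy) / √[(nΣx² − (Σx)²)(nΣy² − (Σy)²)]
Numerator: 12×4179 − 193×247 = 2477
Denominator: √[(41412 − 37249)(65004 − 61009)] = √[4163 × 3995] = 4078.1350
r = 2477 / 4078.1350 ≈ 0.607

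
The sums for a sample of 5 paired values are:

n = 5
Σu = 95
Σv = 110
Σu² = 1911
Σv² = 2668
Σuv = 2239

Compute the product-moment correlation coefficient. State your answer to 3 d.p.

0.919

r = (nΣuv − ΣuΣv) / √[(nΣu² − (Σu)²)(nΣv² − (Σv)²)]
Numerator: 5×2239 − 95×110 = 745
Denominator: √[(9555 − 9025)(13340 − 12100)] = √[530 × 1240] = 810.6787
r = 745 / 810.6787 ≈ 0.919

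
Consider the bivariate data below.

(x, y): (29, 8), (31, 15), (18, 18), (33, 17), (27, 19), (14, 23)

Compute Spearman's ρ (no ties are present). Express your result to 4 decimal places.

Rank x: 4, 5, 2, 6, 3, 1
Rank y: 1, 2, 4, 3, 5, 6
d = rank(x) − rank(y): 3, 3, -2, 3, -2, -5; Σd² = 60
ρ = 1 − 6Σd² / [n(n²−1)] = 1 − 6×60 / (6×35) = 1 − 360/210 ≈ -0.7143

-0.7143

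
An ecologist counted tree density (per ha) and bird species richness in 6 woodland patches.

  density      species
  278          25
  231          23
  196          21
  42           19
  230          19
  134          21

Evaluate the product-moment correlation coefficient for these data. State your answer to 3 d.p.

0.665

n = 6, Σx = 1111, Σy = 128, Σx² = 241681, Σy² = 2758, Σxy = 24361
nΣxy − ΣxΣy = 146166 − 142208 = 3958
nΣx² − (Σx)² = 1450086 − 1234321 = 215765; nΣy² − (Σy)² = 16548 − 16384 = 164
r = 3958 / √(215765 × 164) = 3958 / 5948.5679 ≈ 0.665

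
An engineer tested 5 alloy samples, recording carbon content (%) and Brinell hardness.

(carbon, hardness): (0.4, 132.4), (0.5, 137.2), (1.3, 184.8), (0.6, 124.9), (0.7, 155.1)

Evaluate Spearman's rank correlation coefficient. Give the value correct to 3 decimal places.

0.700

Rank carbon: 1, 2, 5, 3, 4
Rank hardness: 2, 3, 5, 1, 4
d = rank(carbon) − rank(hardness): -1, -1, 0, 2, 0; Σd² = 6
ρ = 1 − 6Σd² / [n(n²−1)] = 1 − 6×6 / (5×24) = 1 − 36/120 ≈ 0.700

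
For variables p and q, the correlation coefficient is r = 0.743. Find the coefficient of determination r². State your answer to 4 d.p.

0.5520

r² = (0.743)² = 0.5520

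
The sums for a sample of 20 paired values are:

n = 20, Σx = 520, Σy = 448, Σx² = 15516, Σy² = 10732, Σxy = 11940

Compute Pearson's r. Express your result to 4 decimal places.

r = (nΣxy − ΣxΣy) / √[(nΣx² − (Σx)²)(nΣy² − (Σy)²)]
Numerator: 20×11940 − 520×448 = 5840
Denominator: √[(310320 − 270400)(214640 − 200704)] = √[39920 × 13936] = 23586.5453
r = 5840 / 23586.5453 ≈ 0.2476

0.2476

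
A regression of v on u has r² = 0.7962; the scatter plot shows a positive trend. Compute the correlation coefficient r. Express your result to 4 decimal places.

0.8923

|r| = √0.7962 = 0.8923
The association is positive, so r = 0.8923.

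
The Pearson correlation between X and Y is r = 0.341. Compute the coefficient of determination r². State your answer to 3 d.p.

0.116

r² = (0.341)² = 0.116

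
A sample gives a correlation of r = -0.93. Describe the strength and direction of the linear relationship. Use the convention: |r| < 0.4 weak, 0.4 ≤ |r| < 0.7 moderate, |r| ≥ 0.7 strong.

strong negative

r = -0.93 < 0 so the relationship is negative.
|r| = 0.93, which falls in the strong range.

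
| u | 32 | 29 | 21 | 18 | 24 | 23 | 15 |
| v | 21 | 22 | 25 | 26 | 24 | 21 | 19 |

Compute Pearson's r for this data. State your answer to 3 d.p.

n = 7, Σu = 162, Σv = 158, Σu² = 3960, Σv² = 3604, Σuv = 3647
nΣuv − ΣuΣv = 25529 − 25596 = -67
nΣu² − (Σu)² = 27720 − 26244 = 1476; nΣv² − (Σv)² = 25228 − 24964 = 264
r = -67 / √(1476 × 264) = -67 / 624.2307 ≈ -0.107

-0.107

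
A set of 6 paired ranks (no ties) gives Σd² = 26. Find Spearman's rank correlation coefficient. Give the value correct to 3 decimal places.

0.257

ρ = 1 − 6Σd² / [n(n²−1)] = 1 − 6×26 / (6×35)
  = 1 − 156/210 = 1 − 0.7429 ≈ 0.257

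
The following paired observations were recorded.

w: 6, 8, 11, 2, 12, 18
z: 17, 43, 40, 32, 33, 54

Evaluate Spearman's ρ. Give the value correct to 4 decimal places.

Rank w: 2, 3, 4, 1, 5, 6
Rank z: 1, 5, 4, 2, 3, 6
d = rank(w) − rank(z): 1, -2, 0, -1, 2, 0; Σd² = 10
ρ = 1 − 6Σd² / [n(n²−1)] = 1 − 6×10 / (6×35) = 1 − 60/210 ≈ 0.7143

0.7143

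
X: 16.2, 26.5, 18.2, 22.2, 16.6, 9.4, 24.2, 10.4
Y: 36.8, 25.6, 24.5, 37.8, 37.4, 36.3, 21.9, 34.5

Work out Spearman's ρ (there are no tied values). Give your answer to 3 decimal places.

Rank X: 3, 8, 5, 6, 4, 1, 7, 2
Rank Y: 6, 3, 2, 8, 7, 5, 1, 4
d = rank(X) − rank(Y): -3, 5, 3, -2, -3, -4, 6, -2; Σd² = 112
ρ = 1 − 6Σd² / [n(n²−1)] = 1 − 6×112 / (8×63) = 1 − 672/504 ≈ -0.333

-0.333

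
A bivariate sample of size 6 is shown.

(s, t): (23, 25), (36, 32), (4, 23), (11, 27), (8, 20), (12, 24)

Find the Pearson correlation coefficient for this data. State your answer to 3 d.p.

0.825

n = 6, Σs = 94, Σt = 151, Σs² = 2170, Σt² = 3883, Σst = 2564
nΣst − ΣsΣt = 15384 − 14194 = 1190
nΣs² − (Σs)² = 13020 − 8836 = 4184; nΣt² − (Σt)² = 23298 − 22801 = 497
r = 1190 / √(4184 × 497) = 1190 / 1442.0291 ≈ 0.825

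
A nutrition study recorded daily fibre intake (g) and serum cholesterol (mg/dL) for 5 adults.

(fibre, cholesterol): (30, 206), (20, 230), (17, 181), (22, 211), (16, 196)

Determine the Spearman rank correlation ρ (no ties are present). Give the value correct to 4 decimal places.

Rank fibre: 5, 3, 2, 4, 1
Rank cholesterol: 3, 5, 1, 4, 2
d = rank(fibre) − rank(cholesterol): 2, -2, 1, 0, -1; Σd² = 10
ρ = 1 − 6Σd² / [n(n²−1)] = 1 − 6×10 / (5×24) = 1 − 60/120 ≈ 0.5000

0.5000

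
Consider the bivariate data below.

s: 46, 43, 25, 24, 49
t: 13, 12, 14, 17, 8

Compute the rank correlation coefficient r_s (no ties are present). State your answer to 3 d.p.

Rank s: 4, 3, 2, 1, 5
Rank t: 3, 2, 4, 5, 1
d = rank(s) − rank(t): 1, 1, -2, -4, 4; Σd² = 38
ρ = 1 − 6Σd² / [n(n²−1)] = 1 − 6×38 / (5×24) = 1 − 228/120 ≈ -0.900

-0.900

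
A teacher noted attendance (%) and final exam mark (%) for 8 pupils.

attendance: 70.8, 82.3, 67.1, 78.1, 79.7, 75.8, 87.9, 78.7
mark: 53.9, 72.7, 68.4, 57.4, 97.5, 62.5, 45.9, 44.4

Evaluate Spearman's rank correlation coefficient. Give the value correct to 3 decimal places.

Rank attendance: 2, 7, 1, 4, 6, 3, 8, 5
Rank mark: 3, 7, 6, 4, 8, 5, 2, 1
d = rank(attendance) − rank(mark): -1, 0, -5, 0, -2, -2, 6, 4; Σd² = 86
ρ = 1 − 6Σd² / [n(n²−1)] = 1 − 6×86 / (8×63) = 1 − 516/504 ≈ -0.024

-0.024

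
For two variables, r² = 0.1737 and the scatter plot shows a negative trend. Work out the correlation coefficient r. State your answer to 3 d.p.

|r| = √0.1737 = 0.417
The association is negative, so r = −0.417.

-0.417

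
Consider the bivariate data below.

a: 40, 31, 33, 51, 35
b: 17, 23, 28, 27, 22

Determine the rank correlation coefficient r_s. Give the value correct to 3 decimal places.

Rank a: 4, 1, 2, 5, 3
Rank b: 1, 3, 5, 4, 2
d = rank(a) − rank(b): 3, -2, -3, 1, 1; Σd² = 24
ρ = 1 − 6Σd² / [n(n²−1)] = 1 − 6×24 / (5×24) = 1 − 144/120 ≈ -0.200

-0.200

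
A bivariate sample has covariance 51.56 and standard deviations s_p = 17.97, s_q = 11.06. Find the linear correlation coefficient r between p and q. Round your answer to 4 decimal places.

0.2594

r = Cov(p,q) / (s_p · s_q) = 51.56 / (17.97 × 11.06)
  = 51.56 / 198.7482 ≈ 0.2594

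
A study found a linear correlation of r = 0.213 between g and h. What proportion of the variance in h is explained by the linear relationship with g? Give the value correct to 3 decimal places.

r² = (0.213)² = 0.045

0.045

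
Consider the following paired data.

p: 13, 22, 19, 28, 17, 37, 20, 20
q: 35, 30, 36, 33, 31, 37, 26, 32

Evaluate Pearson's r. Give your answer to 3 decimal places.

0.317

n = 8, Σp = 176, Σq = 260, Σp² = 4256, Σq² = 8540, Σpq = 5779
nΣpq − ΣpΣq = 46232 − 45760 = 472
nΣp² − (Σp)² = 34048 − 30976 = 3072; nΣq² − (Σq)² = 68320 − 67600 = 720
r = 472 / √(3072 × 720) = 472 / 1487.2256 ≈ 0.317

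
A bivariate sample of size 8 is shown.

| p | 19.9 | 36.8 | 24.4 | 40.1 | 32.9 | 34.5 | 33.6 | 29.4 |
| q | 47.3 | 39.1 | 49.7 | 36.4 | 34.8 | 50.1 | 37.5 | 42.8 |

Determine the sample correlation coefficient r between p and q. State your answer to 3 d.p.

-0.619

n = 8, Σp = 251.6, Σq = 337.7, Σp² = 8219.6, Σq² = 14520.29, Σpq = 10444.16
nΣpq − ΣpΣq = 83553.28 − 84965.32 = -1412.04
nΣp² − (Σp)² = 65756.8 − 63302.56 = 2454.24; nΣq² − (Σq)² = 116162.32 − 114041.29 = 2121.03
r = -1412.04 / √(2454.24 × 2121.03) = -1412.04 / 2281.5601 ≈ -0.619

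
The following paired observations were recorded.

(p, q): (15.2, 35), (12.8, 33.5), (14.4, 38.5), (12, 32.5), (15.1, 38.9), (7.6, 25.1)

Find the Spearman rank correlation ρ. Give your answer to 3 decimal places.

0.829

Rank p: 6, 3, 4, 2, 5, 1
Rank q: 4, 3, 5, 2, 6, 1
d = rank(p) − rank(q): 2, 0, -1, 0, -1, 0; Σd² = 6
ρ = 1 − 6Σd² / [n(n²−1)] = 1 − 6×6 / (6×35) = 1 − 36/210 ≈ 0.829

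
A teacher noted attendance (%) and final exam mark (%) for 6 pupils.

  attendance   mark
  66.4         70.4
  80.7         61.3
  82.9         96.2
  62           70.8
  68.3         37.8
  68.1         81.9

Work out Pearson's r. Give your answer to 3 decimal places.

n = 6, Σx = 428.4, Σy = 418.4, Σx² = 30940.36, Σy² = 31117.38, Σxy = 30145.18
nΣxy − ΣxΣy = 180871.08 − 179242.56 = 1628.52
nΣx² − (Σx)² = 185642.16 − 183526.56 = 2115.6; nΣy² − (Σy)² = 186704.28 − 175058.56 = 11645.72
r = 1628.52 / √(2115.6 × 11645.72) = 1628.52 / 4963.6363 ≈ 0.328

0.328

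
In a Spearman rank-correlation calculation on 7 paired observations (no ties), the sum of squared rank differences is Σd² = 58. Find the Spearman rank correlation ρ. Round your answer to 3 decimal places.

ρ = 1 − 6Σd² / [n(n²−1)] = 1 − 6×58 / (7×48)
  = 1 − 348/336 = 1 − 1.0357 ≈ -0.036

-0.036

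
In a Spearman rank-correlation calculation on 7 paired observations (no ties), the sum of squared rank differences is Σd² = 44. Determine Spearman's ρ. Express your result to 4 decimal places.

ρ = 1 − 6Σd² / [n(n²−1)] = 1 − 6×44 / (7×48)
  = 1 − 264/336 = 1 − 0.78571 ≈ 0.2143

0.2143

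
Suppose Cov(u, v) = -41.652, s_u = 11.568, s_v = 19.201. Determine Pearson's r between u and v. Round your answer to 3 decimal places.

r = Cov(u,v) / (s_u · s_v) = -41.652 / (11.568 × 19.201)
  = -41.652 / 222.1172 ≈ -0.188

-0.188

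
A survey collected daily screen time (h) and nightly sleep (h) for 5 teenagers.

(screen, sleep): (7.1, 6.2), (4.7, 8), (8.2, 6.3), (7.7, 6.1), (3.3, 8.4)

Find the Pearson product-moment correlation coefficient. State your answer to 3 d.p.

-0.969

n = 5, Σx = 31, Σy = 35, Σx² = 209.92, Σy² = 249.9, Σxy = 207.97
nΣxy − ΣxΣy = 1039.85 − 1085 = -45.15
nΣx² − (Σx)² = 1049.6 − 961 = 88.6; nΣy² − (Σy)² = 1249.5 − 1225 = 24.5
r = -45.15 / √(88.6 × 24.5) = -45.15 / 46.5908 ≈ -0.969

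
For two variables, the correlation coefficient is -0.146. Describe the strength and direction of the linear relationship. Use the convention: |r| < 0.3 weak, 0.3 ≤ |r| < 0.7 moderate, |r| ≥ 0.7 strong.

weak negative

r = -0.146 < 0 so the relationship is negative.
|r| = 0.146, which falls in the weak range.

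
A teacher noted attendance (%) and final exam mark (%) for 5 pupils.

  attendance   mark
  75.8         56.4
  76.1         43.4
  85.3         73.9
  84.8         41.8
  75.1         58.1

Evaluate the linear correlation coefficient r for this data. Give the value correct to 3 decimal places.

0.224

n = 5, Σx = 397.1, Σy = 273.6, Σx² = 31643.99, Σy² = 15648.58, Σxy = 21789.48
nΣxy − ΣxΣy = 108947.4 − 108646.56 = 300.84
nΣx² − (Σx)² = 158219.95 − 157688.41 = 531.54; nΣy² − (Σy)² = 78242.9 − 74856.96 = 3385.94
r = 300.84 / √(531.54 × 3385.94) = 300.84 / 1341.5523 ≈ 0.224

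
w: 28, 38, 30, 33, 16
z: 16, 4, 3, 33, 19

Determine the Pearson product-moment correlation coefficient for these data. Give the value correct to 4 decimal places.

n = 5, Σw = 145, Σz = 75, Σw² = 4473, Σz² = 1731, Σwz = 2083
nΣwz − ΣwΣz = 10415 − 10875 = -460
nΣw² − (Σw)² = 22365 − 21025 = 1340; nΣz² − (Σz)² = 8655 − 5625 = 3030
r = -460 / √(1340 × 3030) = -460 / 2014.9938 ≈ -0.2283

-0.2283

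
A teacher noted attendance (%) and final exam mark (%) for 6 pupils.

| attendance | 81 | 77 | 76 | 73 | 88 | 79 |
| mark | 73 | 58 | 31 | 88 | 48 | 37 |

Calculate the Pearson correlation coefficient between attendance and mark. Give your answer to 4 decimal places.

-0.2823

n = 6, Σx = 474, Σy = 335, Σx² = 37580, Σy² = 21071, Σxy = 26306
nΣxy − ΣxΣy = 157836 − 158790 = -954
nΣx² − (Σx)² = 225480 − 224676 = 804; nΣy² − (Σy)² = 126426 − 112225 = 14201
r = -954 / √(804 × 14201) = -954 / 3378.9945 ≈ -0.2823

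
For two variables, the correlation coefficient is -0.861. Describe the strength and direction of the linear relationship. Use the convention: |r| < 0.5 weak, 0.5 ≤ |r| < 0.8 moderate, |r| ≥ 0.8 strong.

strong negative

r = -0.861 < 0 so the relationship is negative.
|r| = 0.861, which falls in the strong range.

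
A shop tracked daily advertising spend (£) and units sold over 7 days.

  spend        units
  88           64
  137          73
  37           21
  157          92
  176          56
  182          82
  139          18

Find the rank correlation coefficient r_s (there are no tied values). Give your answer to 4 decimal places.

0.4286

Rank spend: 2, 3, 1, 5, 6, 7, 4
Rank units: 4, 5, 2, 7, 3, 6, 1
d = rank(spend) − rank(units): -2, -2, -1, -2, 3, 1, 3; Σd² = 32
ρ = 1 − 6Σd² / [n(n²−1)] = 1 − 6×32 / (7×48) = 1 − 192/336 ≈ 0.4286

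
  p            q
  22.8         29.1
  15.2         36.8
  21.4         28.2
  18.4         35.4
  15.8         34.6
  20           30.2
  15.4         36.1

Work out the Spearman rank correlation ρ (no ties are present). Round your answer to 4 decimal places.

-0.9286

Rank p: 7, 1, 6, 4, 3, 5, 2
Rank q: 2, 7, 1, 5, 4, 3, 6
d = rank(p) − rank(q): 5, -6, 5, -1, -1, 2, -4; Σd² = 108
ρ = 1 − 6Σd² / [n(n²−1)] = 1 − 6×108 / (7×48) = 1 − 648/336 ≈ -0.9286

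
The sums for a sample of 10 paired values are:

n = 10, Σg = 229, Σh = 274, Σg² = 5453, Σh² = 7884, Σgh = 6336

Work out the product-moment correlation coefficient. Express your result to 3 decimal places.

0.219

r = (nΣgh − ΣgΣh) / √[(nΣg² − (Σg)²)(nΣh² − (Σh)²)]
Numerator: 10×6336 − 229×274 = 614
Denominator: √[(54530 − 52441)(78840 − 75076)] = √[2089 × 3764] = 2804.1034
r = 614 / 2804.1034 ≈ 0.219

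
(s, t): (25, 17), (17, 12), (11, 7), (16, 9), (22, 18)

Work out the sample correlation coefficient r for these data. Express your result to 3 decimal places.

n = 5, Σs = 91, Σt = 63, Σs² = 1775, Σt² = 887, Σst = 1246
nΣst − ΣsΣt = 6230 − 5733 = 497
nΣs² − (Σs)² = 8875 − 8281 = 594; nΣt² − (Σt)² = 4435 − 3969 = 466
r = 497 / √(594 × 466) = 497 / 526.1217 ≈ 0.945

0.945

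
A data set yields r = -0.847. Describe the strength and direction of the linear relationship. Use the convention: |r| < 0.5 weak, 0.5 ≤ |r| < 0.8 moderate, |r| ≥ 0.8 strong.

r = -0.847 < 0 so the relationship is negative.
|r| = 0.847, which falls in the strong range.

strong negative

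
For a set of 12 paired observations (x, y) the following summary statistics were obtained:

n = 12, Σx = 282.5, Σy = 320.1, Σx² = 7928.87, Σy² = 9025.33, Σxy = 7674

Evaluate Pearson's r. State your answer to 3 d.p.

0.175

r = (nΣxy − ΣxΣy) / √[(nΣx² − (Σx)²)(nΣy² − (Σy)²)]
Numerator: 12×7674 − 282.5×320.1 = 1659.75
Denominator: √[(95146.44 − 79806.25)(108303.96 − 102464.01)] = √[15340.19 × 5839.95] = 9464.9851
r = 1659.75 / 9464.9851 ≈ 0.175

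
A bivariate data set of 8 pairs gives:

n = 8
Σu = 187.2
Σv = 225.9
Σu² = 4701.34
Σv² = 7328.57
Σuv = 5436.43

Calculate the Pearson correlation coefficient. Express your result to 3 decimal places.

0.272

r = (nΣuv − ΣuΣv) / √[(nΣu² − (Σu)²)(nΣv² − (Σv)²)]
Numerator: 8×5436.43 − 187.2×225.9 = 1202.96
Denominator: √[(37610.72 − 35043.84)(58628.56 − 51030.81)] = √[2566.88 × 7597.75] = 4416.1649
r = 1202.96 / 4416.1649 ≈ 0.272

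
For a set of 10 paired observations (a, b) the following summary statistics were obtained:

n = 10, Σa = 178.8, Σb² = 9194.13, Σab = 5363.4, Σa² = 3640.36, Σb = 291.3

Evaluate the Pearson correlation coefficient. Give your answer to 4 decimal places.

r = (nΣab − ΣaΣb) / √[(nΣa² − (Σa)²)(nΣb² − (Σb)²)]
Numerator: 10×5363.4 − 178.8×291.3 = 1549.56
Denominator: √[(36403.6 − 31969.44)(91941.3 − 84855.69)] = √[4434.16 × 7085.61] = 5605.2412
r = 1549.56 / 5605.2412 ≈ 0.2764

0.2764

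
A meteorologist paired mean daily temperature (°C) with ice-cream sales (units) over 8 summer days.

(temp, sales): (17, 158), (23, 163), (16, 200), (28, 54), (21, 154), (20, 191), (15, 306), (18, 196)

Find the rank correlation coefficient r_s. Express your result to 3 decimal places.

Rank temp: 3, 7, 2, 8, 6, 5, 1, 4
Rank sales: 3, 4, 7, 1, 2, 5, 8, 6
d = rank(temp) − rank(sales): 0, 3, -5, 7, 4, 0, -7, -2; Σd² = 152
ρ = 1 − 6Σd² / [n(n²−1)] = 1 − 6×152 / (8×63) = 1 − 912/504 ≈ -0.810

-0.810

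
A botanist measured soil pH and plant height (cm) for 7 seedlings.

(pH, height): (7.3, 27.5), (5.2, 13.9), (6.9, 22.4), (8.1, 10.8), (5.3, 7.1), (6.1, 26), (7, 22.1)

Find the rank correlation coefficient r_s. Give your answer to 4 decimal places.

Rank pH: 6, 1, 4, 7, 2, 3, 5
Rank height: 7, 3, 5, 2, 1, 6, 4
d = rank(pH) − rank(height): -1, -2, -1, 5, 1, -3, 1; Σd² = 42
ρ = 1 − 6Σd² / [n(n²−1)] = 1 − 6×42 / (7×48) = 1 − 252/336 ≈ 0.2500

0.2500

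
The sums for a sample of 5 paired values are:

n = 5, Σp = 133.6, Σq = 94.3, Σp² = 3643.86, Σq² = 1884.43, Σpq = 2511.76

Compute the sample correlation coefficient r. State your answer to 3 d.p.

-0.090

r = (nΣpq − ΣpΣq) / √[(nΣp² − (Σp)²)(nΣq² − (Σq)²)]
Numerator: 5×2511.76 − 133.6×94.3 = -39.68
Denominator: √[(18219.3 − 17848.96)(9422.15 − 8892.49)] = √[370.34 × 529.66] = 442.8931
r = -39.68 / 442.8931 ≈ -0.090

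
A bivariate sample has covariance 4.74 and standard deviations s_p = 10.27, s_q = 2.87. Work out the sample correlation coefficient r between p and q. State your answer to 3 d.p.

0.161

r = Cov(p,q) / (s_p · s_q) = 4.74 / (10.27 × 2.87)
  = 4.74 / 29.4749 ≈ 0.161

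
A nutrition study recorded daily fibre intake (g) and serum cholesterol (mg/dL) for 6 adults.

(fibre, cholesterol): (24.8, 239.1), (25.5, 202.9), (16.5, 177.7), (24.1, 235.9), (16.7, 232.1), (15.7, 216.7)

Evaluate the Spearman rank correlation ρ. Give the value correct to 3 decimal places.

0.314

Rank fibre: 5, 6, 2, 4, 3, 1
Rank cholesterol: 6, 2, 1, 5, 4, 3
d = rank(fibre) − rank(cholesterol): -1, 4, 1, -1, -1, -2; Σd² = 24
ρ = 1 − 6Σd² / [n(n²−1)] = 1 − 6×24 / (6×35) = 1 − 144/210 ≈ 0.314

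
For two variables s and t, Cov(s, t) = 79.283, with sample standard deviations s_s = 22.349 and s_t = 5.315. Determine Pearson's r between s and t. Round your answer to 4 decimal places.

0.6674

r = Cov(s,t) / (s_s · s_t) = 79.283 / (22.349 × 5.315)
  = 79.283 / 118.7849 ≈ 0.6674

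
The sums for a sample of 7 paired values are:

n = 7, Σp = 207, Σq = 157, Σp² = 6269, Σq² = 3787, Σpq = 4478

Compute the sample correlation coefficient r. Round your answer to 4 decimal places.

-0.8314

r = (nΣpq − ΣpΣq) / √[(nΣp² − (Σp)²)(nΣq² − (Σq)²)]
Numerator: 7×4478 − 207×157 = -1153
Denominator: √[(43883 − 42849)(26509 − 24649)] = √[1034 × 1860] = 1386.8093
r = -1153 / 1386.8093 ≈ -0.8314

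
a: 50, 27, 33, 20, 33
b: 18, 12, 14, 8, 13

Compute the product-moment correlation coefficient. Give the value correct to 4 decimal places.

0.9741

n = 5, Σa = 163, Σb = 65, Σa² = 5807, Σb² = 897, Σab = 2275
nΣab − ΣaΣb = 11375 − 10595 = 780
nΣa² − (Σa)² = 29035 − 26569 = 2466; nΣb² − (Σb)² = 4485 − 4225 = 260
r = 780 / √(2466 × 260) = 780 / 800.7247 ≈ 0.9741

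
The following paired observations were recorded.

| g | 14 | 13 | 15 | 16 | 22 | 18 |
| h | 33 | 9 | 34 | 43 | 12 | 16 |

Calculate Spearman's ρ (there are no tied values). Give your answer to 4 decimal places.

Rank g: 2, 1, 3, 4, 6, 5
Rank h: 4, 1, 5, 6, 2, 3
d = rank(g) − rank(h): -2, 0, -2, -2, 4, 2; Σd² = 32
ρ = 1 − 6Σd² / [n(n²−1)] = 1 − 6×32 / (6×35) = 1 − 192/210 ≈ 0.0857

0.0857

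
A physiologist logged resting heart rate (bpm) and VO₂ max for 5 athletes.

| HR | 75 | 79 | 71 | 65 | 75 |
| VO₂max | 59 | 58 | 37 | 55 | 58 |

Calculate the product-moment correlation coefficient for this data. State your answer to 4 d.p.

n = 5, Σx = 365, Σy = 267, Σx² = 26757, Σy² = 14603, Σxy = 19559
nΣxy − ΣxΣy = 97795 − 97455 = 340
nΣx² − (Σx)² = 133785 − 133225 = 560; nΣy² − (Σy)² = 73015 − 71289 = 1726
r = 340 / √(560 × 1726) = 340 / 983.1378 ≈ 0.3458

0.3458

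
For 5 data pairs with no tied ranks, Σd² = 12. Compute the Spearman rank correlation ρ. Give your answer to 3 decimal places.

0.400

ρ = 1 − 6Σd² / [n(n²−1)] = 1 − 6×12 / (5×24)
  = 1 − 72/120 = 1 − 0.6000 ≈ 0.400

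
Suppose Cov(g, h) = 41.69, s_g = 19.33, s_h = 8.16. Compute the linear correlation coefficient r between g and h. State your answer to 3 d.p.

r = Cov(g,h) / (s_g · s_h) = 41.69 / (19.33 × 8.16)
  = 41.69 / 157.7328 ≈ 0.264

0.264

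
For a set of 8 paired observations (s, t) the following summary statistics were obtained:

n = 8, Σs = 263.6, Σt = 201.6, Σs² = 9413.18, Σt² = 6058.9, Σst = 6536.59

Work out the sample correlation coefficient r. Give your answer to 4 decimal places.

-0.1258

r = (nΣst − ΣsΣt) / √[(nΣs² − (Σs)²)(nΣt² − (Σt)²)]
Numerator: 8×6536.59 − 263.6×201.6 = -849.04
Denominator: √[(75305.44 − 69484.96)(48471.2 − 40642.56)] = √[5820.48 × 7828.64] = 6750.2920
r = -849.04 / 6750.2920 ≈ -0.1258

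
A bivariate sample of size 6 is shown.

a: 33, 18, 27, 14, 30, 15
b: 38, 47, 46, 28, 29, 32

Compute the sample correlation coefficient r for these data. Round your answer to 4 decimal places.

n = 6, Σa = 137, Σb = 220, Σa² = 3463, Σb² = 8418, Σab = 5084
nΣab − ΣaΣb = 30504 − 30140 = 364
nΣa² − (Σa)² = 20778 − 18769 = 2009; nΣb² − (Σb)² = 50508 − 48400 = 2108
r = 364 / √(2009 × 2108) = 364 / 2057.9048 ≈ 0.1769

0.1769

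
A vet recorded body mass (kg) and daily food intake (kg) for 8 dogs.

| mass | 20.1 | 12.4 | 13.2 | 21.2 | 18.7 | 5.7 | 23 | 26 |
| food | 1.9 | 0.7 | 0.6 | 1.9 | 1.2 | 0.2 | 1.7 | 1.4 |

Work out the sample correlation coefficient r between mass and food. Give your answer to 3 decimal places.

n = 8, Σx = 140.3, Σy = 9.6, Σx² = 2768.63, Σy² = 14.4, Σxy = 194.15
nΣxy − ΣxΣy = 1553.2 − 1346.88 = 206.32
nΣx² − (Σx)² = 22149.04 − 19684.09 = 2464.95; nΣy² − (Σy)² = 115.2 − 92.16 = 23.04
r = 206.32 / √(2464.95 × 23.04) = 206.32 / 238.3117 ≈ 0.866

0.866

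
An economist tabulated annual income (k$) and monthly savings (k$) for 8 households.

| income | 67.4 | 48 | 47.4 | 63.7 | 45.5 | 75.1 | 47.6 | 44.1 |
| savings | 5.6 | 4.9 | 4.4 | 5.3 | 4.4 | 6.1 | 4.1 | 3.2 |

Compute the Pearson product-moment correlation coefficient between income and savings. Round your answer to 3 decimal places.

0.895

n = 8, Σx = 438.8, Σy = 38, Σx² = 25072.04, Σy² = 186.44, Σxy = 2153.4
nΣxy − ΣxΣy = 17227.2 − 16674.4 = 552.8
nΣx² − (Σx)² = 200576.32 − 192545.44 = 8030.88; nΣy² − (Σy)² = 1491.52 − 1444 = 47.52
r = 552.8 / √(8030.88 × 47.52) = 552.8 / 617.7600 ≈ 0.895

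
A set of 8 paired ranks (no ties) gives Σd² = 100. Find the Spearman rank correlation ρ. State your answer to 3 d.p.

-0.190

ρ = 1 − 6Σd² / [n(n²−1)] = 1 − 6×100 / (8×63)
  = 1 − 600/504 = 1 − 1.1905 ≈ -0.190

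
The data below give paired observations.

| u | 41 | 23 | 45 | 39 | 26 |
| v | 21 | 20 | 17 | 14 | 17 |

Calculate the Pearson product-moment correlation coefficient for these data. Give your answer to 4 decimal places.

n = 5, Σu = 174, Σv = 89, Σu² = 6432, Σv² = 1615, Σuv = 3074
nΣuv − ΣuΣv = 15370 − 15486 = -116
nΣu² − (Σu)² = 32160 − 30276 = 1884; nΣv² − (Σv)² = 8075 − 7921 = 154
r = -116 / √(1884 × 154) = -116 / 538.6427 ≈ -0.2154

-0.2154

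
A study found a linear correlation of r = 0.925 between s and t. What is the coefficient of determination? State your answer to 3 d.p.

r² = (0.925)² = 0.856

0.856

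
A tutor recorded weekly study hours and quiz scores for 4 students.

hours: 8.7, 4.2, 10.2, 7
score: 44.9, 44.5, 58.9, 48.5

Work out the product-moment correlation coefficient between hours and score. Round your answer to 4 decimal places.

0.7119

n = 4, Σx = 30.1, Σy = 196.8, Σx² = 246.37, Σy² = 9817.72, Σxy = 1517.81
nΣxy − ΣxΣy = 6071.24 − 5923.68 = 147.56
nΣx² − (Σx)² = 985.48 − 906.01 = 79.47; nΣy² − (Σy)² = 39270.88 − 38730.24 = 540.64
r = 147.56 / √(79.47 × 540.64) = 147.56 / 207.2792 ≈ 0.7119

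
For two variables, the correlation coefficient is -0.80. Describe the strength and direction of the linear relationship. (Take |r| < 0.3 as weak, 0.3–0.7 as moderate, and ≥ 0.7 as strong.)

r = -0.80 < 0 so the relationship is negative.
|r| = 0.80, which falls in the strong range.

strong negative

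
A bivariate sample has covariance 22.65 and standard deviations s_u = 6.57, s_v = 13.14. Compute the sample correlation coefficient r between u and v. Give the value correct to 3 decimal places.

r = Cov(u,v) / (s_u · s_v) = 22.65 / (6.57 × 13.14)
  = 22.65 / 86.3298 ≈ 0.262

0.262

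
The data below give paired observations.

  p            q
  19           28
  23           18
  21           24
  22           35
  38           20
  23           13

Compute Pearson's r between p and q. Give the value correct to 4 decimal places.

n = 6, Σp = 146, Σq = 138, Σp² = 3788, Σq² = 3478, Σpq = 3279
nΣpq − ΣpΣq = 19674 − 20148 = -474
nΣp² − (Σp)² = 22728 − 21316 = 1412; nΣq² − (Σq)² = 20868 − 19044 = 1824
r = -474 / √(1412 × 1824) = -474 / 1604.8327 ≈ -0.2954

-0.2954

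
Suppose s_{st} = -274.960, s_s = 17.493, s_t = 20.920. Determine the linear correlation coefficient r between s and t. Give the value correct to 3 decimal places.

-0.751

r = Cov(s,t) / (s_s · s_t) = -274.960 / (17.493 × 20.920)
  = -274.960 / 365.9536 ≈ -0.751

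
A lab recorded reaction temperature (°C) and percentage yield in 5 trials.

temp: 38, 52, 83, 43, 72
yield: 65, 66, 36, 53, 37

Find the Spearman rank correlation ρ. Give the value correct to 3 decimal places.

-0.700

Rank temp: 1, 3, 5, 2, 4
Rank yield: 4, 5, 1, 3, 2
d = rank(temp) − rank(yield): -3, -2, 4, -1, 2; Σd² = 34
ρ = 1 − 6Σd² / [n(n²−1)] = 1 − 6×34 / (5×24) = 1 − 204/120 ≈ -0.700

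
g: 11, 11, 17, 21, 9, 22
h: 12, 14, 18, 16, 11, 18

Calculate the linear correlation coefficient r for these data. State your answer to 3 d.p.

n = 6, Σg = 91, Σh = 89, Σg² = 1537, Σh² = 1365, Σgh = 1423
nΣgh − ΣgΣh = 8538 − 8099 = 439
nΣg² − (Σg)² = 9222 − 8281 = 941; nΣh² − (Σh)² = 8190 − 7921 = 269
r = 439 / √(941 × 269) = 439 / 503.1193 ≈ 0.873

0.873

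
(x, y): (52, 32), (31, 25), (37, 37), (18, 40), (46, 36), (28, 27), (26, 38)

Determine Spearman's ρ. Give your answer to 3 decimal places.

-0.464

Rank x: 7, 4, 5, 1, 6, 3, 2
Rank y: 3, 1, 5, 7, 4, 2, 6
d = rank(x) − rank(y): 4, 3, 0, -6, 2, 1, -4; Σd² = 82
ρ = 1 − 6Σd² / [n(n²−1)] = 1 − 6×82 / (7×48) = 1 − 492/336 ≈ -0.464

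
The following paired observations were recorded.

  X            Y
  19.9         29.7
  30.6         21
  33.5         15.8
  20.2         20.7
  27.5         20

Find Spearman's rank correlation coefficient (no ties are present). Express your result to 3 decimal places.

Rank X: 1, 4, 5, 2, 3
Rank Y: 5, 4, 1, 3, 2
d = rank(X) − rank(Y): -4, 0, 4, -1, 1; Σd² = 34
ρ = 1 − 6Σd² / [n(n²−1)] = 1 − 6×34 / (5×24) = 1 − 204/120 ≈ -0.700

-0.700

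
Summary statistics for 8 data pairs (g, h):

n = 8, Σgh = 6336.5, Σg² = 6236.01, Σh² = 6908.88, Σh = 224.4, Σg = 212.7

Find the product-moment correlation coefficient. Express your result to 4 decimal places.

0.6198

r = (nΣgh − ΣgΣh) / √[(nΣg² − (Σg)²)(nΣh² − (Σh)²)]
Numerator: 8×6336.5 − 212.7×224.4 = 2962.12
Denominator: √[(49888.08 − 45241.29)(55271.04 − 50355.36)] = √[4646.79 × 4915.68] = 4779.3444
r = 2962.12 / 4779.3444 ≈ 0.6198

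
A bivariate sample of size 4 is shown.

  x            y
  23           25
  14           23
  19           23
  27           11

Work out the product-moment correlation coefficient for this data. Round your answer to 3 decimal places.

n = 4, Σx = 83, Σy = 82, Σx² = 1815, Σy² = 1804, Σxy = 1631
nΣxy − ΣxΣy = 6524 − 6806 = -282
nΣx² − (Σx)² = 7260 − 6889 = 371; nΣy² − (Σy)² = 7216 − 6724 = 492
r = -282 / √(371 × 492) = -282 / 427.2376 ≈ -0.660

-0.660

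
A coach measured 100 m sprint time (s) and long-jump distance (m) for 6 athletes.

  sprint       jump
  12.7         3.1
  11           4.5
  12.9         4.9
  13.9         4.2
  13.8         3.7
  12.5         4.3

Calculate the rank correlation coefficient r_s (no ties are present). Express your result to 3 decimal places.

-0.314

Rank sprint: 3, 1, 4, 6, 5, 2
Rank jump: 1, 5, 6, 3, 2, 4
d = rank(sprint) − rank(jump): 2, -4, -2, 3, 3, -2; Σd² = 46
ρ = 1 − 6Σd² / [n(n²−1)] = 1 − 6×46 / (6×35) = 1 − 276/210 ≈ -0.314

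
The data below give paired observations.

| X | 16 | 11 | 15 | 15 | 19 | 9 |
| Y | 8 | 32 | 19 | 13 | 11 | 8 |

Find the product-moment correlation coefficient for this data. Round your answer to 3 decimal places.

-0.291

n = 6, ΣX = 85, ΣY = 91, ΣX² = 1269, ΣY² = 1803, ΣXY = 1241
nΣXY − ΣXΣY = 7446 − 7735 = -289
nΣX² − (ΣX)² = 7614 − 7225 = 389; nΣY² − (ΣY)² = 10818 − 8281 = 2537
r = -289 / √(389 × 2537) = -289 / 993.4249 ≈ -0.291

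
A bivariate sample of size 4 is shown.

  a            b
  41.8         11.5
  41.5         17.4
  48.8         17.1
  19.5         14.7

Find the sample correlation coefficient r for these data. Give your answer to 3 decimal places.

0.224

n = 4, Σa = 151.6, Σb = 60.7, Σa² = 6231.18, Σb² = 943.51, Σab = 2323.93
nΣab − ΣaΣb = 9295.72 − 9202.12 = 93.6
nΣa² − (Σa)² = 24924.72 − 22982.56 = 1942.16; nΣb² − (Σb)² = 3774.04 − 3684.49 = 89.55
r = 93.6 / √(1942.16 × 89.55) = 93.6 / 417.0377 ≈ 0.224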